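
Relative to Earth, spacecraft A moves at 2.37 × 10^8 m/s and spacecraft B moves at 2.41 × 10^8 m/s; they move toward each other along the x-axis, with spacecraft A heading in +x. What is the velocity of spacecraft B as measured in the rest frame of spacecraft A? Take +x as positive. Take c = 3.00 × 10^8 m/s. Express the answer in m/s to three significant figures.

-2.92 × 10^8 m/s

β_A = 0.790, β_B = -0.803 (dividing each by c = 3.00 × 10^8 m/s).
Transform to A's frame with the inverse velocity-addition law: u' = (u − v)/(1 − uv/c²), taking u = β_B and v = β_A.
u' = (-0.803 − 0.790) / (1 − (0.790)(-0.803)) = -1.5933/1.6346 = -0.9747.
u' = -0.9747 × 3.00 × 10^8 m/s.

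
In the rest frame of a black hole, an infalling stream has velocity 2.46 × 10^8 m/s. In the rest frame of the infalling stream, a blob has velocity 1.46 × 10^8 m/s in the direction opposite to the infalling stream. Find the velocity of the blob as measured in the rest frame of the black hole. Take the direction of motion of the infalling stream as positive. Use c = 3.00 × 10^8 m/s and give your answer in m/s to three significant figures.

In units of c (dividing by 3.00 × 10^8 m/s): v = 0.820, u' = -0.487.
u = (u' + v)/(1 + u'v/c²):
u = (-0.487 + 0.820) / (1 + (-0.487)·0.820) = 0.3333/0.6009 = 0.5547
Converting back: u = 0.5547 × 3.00 × 10^8 m/s.

+1.66 × 10^8 m/s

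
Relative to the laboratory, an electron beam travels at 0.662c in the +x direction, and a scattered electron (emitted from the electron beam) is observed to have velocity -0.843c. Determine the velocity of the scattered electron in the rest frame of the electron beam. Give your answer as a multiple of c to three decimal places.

-0.966c

Invert the composition law: u' = (u − v)/(1 − uv/c²).
u' = (-0.843 − 0.662) / (1 − (-0.843)(0.662)) = -1.5050/1.5581 = -0.9659.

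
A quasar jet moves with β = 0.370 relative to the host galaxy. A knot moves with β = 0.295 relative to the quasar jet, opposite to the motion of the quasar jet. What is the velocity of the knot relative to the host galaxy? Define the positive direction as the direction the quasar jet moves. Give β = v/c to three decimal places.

β = +0.084

With v = 0.370 and u' = -0.295 (in units of c),
u = (u' + v)/(1 + u'v/c²):
u = (-0.295 + 0.370) / (1 + (-0.295)·0.370) = 0.0750/0.8909 = 0.0842
(Galilean addition would give +0.075c.)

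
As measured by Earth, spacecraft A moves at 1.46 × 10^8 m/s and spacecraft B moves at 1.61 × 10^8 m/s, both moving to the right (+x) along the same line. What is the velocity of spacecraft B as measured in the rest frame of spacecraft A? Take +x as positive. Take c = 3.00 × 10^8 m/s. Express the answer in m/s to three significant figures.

+2.03 × 10^7 m/s

β_A = 0.487, β_B = 0.537 (dividing each by c = 3.00 × 10^8 m/s).
Transform to A's frame with the inverse velocity-addition law: u' = (u − v)/(1 − uv/c²), taking u = β_B and v = β_A.
u' = (0.537 − 0.487) / (1 − (0.487)(0.537)) = 0.0500/0.7388 = 0.0677.
u' = 0.0677 × 3.00 × 10^8 m/s.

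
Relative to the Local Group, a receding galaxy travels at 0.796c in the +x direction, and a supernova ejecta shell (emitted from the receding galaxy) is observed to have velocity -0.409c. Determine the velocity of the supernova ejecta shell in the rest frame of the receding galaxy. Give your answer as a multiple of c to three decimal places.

-0.909c

Invert the composition law: u' = (u − v)/(1 − uv/c²).
u' = (-0.409 − 0.796) / (1 − (-0.409)(0.796)) = -1.2050/1.3256 = -0.9090.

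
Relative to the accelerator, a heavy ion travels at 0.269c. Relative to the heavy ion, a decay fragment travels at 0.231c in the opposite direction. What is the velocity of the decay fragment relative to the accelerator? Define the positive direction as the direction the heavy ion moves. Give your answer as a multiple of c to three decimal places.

+0.041c

With v = 0.269 and u' = -0.231 (in units of c),
u = (u' + v)/(1 + u'v/c²):
u = (-0.231 + 0.269) / (1 + (-0.231)·0.269) = 0.0380/0.9379 = 0.0405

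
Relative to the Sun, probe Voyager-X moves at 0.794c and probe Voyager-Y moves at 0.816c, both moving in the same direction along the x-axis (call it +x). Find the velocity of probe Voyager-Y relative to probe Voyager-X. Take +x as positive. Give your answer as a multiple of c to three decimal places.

+0.062c

β_A = 0.794, β_B = 0.816.
Transform to A's frame with the inverse velocity-addition law: u' = (u − v)/(1 − uv/c²), taking u = β_B and v = β_A.
u' = (0.816 − 0.794) / (1 − (0.794)(0.816)) = 0.0220/0.3521 = 0.0625.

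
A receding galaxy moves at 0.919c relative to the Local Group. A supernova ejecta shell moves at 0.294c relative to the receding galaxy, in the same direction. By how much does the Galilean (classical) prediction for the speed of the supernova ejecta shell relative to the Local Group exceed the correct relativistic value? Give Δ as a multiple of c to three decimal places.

Galilean: u_cl = 0.294 + 0.919 = 1.2130.
Relativistic: u_rel = (0.294 + 0.919) / (1 + 0.294·0.919) = 1.2130/1.2702 = 0.9550.
Δ = 1.2130 − 0.9550 = 0.2580.
(The classical prediction exceeds c; the relativistic result does not.)

Δ = 0.258c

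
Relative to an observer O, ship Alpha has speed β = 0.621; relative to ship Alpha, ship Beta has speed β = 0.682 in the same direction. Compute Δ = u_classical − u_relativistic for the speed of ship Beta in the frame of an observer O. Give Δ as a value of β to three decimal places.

Δ = 0.388

Galilean: u_cl = 0.682 + 0.621 = 1.3030.
Relativistic: u_rel = (0.682 + 0.621) / (1 + 0.682·0.621) = 1.3030/1.4235 = 0.9153.
Δ = 1.3030 − 0.9153 = 0.3877.
(The classical prediction exceeds c; the relativistic result does not.)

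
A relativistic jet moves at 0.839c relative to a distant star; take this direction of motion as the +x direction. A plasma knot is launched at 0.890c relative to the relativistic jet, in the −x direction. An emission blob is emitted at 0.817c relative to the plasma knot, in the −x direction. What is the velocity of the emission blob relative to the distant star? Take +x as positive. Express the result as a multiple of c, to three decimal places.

-0.874c

Apply u = (u' + v)/(1 + u'v/c²) successively, working outward toward the distant star.
Start: velocity of the relativistic jet relative to the distant star = 0.8390c.
Compose with the plasma knot (u' = -0.890 in the relativistic jet frame): u_1 = (-0.890 + 0.839) / (1 + (-0.890)·0.839) = -0.0510/0.2533 = -0.2014.
Compose with the emission blob (u' = -0.817 in the plasma knot frame): u_2 = (-0.817 + (-0.201)) / (1 + (-0.817)·(-0.201)) = -1.0184/1.1645 = -0.8745.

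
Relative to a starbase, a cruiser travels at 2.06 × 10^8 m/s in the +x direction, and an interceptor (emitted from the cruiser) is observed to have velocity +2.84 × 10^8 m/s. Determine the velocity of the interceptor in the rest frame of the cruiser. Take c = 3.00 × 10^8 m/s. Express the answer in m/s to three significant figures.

+2.23 × 10^8 m/s

v = 0.687c, u = 0.947c.
Invert the composition law: u' = (u − v)/(1 − uv/c²).
u' = (0.947 − 0.687) / (1 − (0.947)(0.687)) = 0.2600/0.3500 = 0.7430.
u' = 0.7430 × 3.00 × 10^8 m/s.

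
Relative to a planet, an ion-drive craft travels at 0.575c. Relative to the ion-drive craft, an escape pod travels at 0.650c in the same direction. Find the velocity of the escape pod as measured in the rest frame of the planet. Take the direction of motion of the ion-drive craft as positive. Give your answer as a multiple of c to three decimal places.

With v = 0.575 and u' = 0.650 (in units of c),
u = (u' + v)/(1 + u'v/c²):
u = (0.650 + 0.575) / (1 + 0.650·0.575) = 1.2250/1.3738 = 0.8917
(Galilean addition would give +1.225c, exceeding c.)

0.892c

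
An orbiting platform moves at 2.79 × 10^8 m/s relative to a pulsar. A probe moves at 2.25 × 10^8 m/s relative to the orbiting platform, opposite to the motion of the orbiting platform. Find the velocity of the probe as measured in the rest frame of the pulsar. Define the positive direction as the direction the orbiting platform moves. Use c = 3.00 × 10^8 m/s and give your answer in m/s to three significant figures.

+1.79 × 10^8 m/s

In units of c (dividing by 3.00 × 10^8 m/s): v = 0.930, u' = -0.750.
u = (u' + v)/(1 + u'v/c²):
u = (-0.750 + 0.930) / (1 + (-0.750)·0.930) = 0.1800/0.3025 = 0.5950
(Galilean addition would give +0.180c.)
Converting back: u = 0.5950 × 3.00 × 10^8 m/s.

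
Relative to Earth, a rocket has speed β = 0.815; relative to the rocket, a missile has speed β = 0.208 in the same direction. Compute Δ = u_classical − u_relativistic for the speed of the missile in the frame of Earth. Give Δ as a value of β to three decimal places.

Galilean: u_cl = 0.208 + 0.815 = 1.0230.
Relativistic: u_rel = (0.208 + 0.815) / (1 + 0.208·0.815) = 1.0230/1.1695 = 0.8747.
Δ = 1.0230 − 0.8747 = 0.1483.
(The classical prediction exceeds c; the relativistic result does not.)

Δ = 0.148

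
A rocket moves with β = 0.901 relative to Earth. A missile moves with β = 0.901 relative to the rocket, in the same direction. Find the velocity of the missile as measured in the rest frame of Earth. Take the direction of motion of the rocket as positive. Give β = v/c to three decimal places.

With v = 0.901 and u' = 0.901 (in units of c),
u = (u' + v)/(1 + u'v/c²):
u = (0.901 + 0.901) / (1 + 0.901·0.901) = 1.8020/1.8118 = 0.9946
(Galilean addition would give +1.802c, exceeding c.)

β = 0.995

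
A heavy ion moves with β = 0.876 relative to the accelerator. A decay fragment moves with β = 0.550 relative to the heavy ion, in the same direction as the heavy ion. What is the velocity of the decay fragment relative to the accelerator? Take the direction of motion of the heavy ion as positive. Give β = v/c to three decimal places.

With v = 0.876 and u' = 0.550 (in units of c),
u = (u' + v)/(1 + u'v/c²):
u = (0.550 + 0.876) / (1 + 0.550·0.876) = 1.4260/1.4818 = 0.9623

β = 0.962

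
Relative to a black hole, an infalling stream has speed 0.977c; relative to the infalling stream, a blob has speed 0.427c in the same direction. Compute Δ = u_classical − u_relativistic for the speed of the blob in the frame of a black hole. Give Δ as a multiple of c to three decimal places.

Δ = 0.413c

Galilean: u_cl = 0.427 + 0.977 = 1.4040.
Relativistic: u_rel = (0.427 + 0.977) / (1 + 0.427·0.977) = 1.4040/1.4172 = 0.9907.
Δ = 1.4040 − 0.9907 = 0.4133.
(The classical prediction exceeds c; the relativistic result does not.)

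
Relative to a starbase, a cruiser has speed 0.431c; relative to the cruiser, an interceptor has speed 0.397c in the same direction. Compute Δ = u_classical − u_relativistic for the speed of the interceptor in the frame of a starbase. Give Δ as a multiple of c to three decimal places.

Δ = 0.121c

Galilean: u_cl = 0.397 + 0.431 = 0.8280.
Relativistic: u_rel = (0.397 + 0.431) / (1 + 0.397·0.431) = 0.8280/1.1711 = 0.7070.
Δ = 0.8280 − 0.7070 = 0.1210.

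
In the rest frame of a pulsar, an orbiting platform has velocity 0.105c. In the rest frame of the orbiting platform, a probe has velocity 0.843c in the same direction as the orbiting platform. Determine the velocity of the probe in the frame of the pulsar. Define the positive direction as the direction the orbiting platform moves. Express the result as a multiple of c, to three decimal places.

With v = 0.105 and u' = 0.843 (in units of c),
u = (u' + v)/(1 + u'v/c²):
u = (0.843 + 0.105) / (1 + 0.843·0.105) = 0.9480/1.0885 = 0.8709

0.871c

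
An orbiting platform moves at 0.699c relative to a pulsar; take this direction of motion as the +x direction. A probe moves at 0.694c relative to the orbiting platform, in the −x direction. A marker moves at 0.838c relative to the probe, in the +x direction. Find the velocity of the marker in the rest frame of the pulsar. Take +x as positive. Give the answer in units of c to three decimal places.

Apply u = (u' + v)/(1 + u'v/c²) successively, working outward toward the pulsar.
Start: velocity of the orbiting platform relative to the pulsar = 0.6990c.
Compose with the probe (u' = -0.694 in the orbiting platform frame): u_1 = (-0.694 + 0.699) / (1 + (-0.694)·0.699) = 0.0050/0.5149 = 0.0097.
Compose with the marker (u' = 0.838 in the probe frame): u_2 = (0.838 + 0.010) / (1 + 0.838·0.010) = 0.8477/1.0081 = 0.8409.

+0.841c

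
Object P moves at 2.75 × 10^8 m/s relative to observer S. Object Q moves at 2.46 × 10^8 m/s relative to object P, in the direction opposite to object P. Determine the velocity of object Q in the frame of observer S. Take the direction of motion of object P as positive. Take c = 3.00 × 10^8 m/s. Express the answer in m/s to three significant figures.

In units of c (dividing by 3.00 × 10^8 m/s): v = 0.917, u' = -0.820.
u = (u' + v)/(1 + u'v/c²):
u = (-0.820 + 0.917) / (1 + (-0.820)·0.917) = 0.0967/0.2483 = 0.3893
(Galilean addition would give +0.097c.)
Converting back: u = 0.3893 × 3.00 × 10^8 m/s.

+1.17 × 10^8 m/s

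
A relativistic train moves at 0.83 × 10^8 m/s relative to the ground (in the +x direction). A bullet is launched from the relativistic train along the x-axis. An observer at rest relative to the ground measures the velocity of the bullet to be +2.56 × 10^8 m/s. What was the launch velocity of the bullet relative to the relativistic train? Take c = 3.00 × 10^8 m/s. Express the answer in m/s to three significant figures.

+2.26 × 10^8 m/s

v = 0.277c, u = 0.853c.
Invert the composition law: u' = (u − v)/(1 − uv/c²).
u' = (0.853 − 0.277) / (1 − (0.853)(0.277)) = 0.5767/0.7639 = 0.7549.
u' = 0.7549 × 3.00 × 10^8 m/s.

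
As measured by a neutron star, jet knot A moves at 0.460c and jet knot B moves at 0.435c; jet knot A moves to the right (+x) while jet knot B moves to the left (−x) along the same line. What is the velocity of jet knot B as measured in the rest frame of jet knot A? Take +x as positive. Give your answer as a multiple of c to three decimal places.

-0.746c

β_A = 0.460, β_B = -0.435.
Transform to A's frame with the inverse velocity-addition law: u' = (u − v)/(1 − uv/c²), taking u = β_B and v = β_A.
u' = (-0.435 − 0.460) / (1 − (0.460)(-0.435)) = -0.8950/1.2001 = -0.7458.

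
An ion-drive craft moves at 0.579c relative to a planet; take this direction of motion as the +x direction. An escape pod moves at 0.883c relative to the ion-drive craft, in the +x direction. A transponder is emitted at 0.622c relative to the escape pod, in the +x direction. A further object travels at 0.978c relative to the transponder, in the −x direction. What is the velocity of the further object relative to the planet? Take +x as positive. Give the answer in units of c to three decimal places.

Apply u = (u' + v)/(1 + u'v/c²) successively, working outward toward the planet.
Start: velocity of the ion-drive craft relative to the planet = 0.5790c.
Compose with the escape pod (u' = 0.883 in the ion-drive craft frame): u_1 = (0.883 + 0.579) / (1 + 0.883·0.579) = 1.4620/1.5113 = 0.9674.
Compose with the transponder (u' = 0.622 in the escape pod frame): u_2 = (0.622 + 0.967) / (1 + 0.622·0.967) = 1.5894/1.6017 = 0.9923.
Compose with the further object (u' = -0.978 in the transponder frame): u_3 = (-0.978 + 0.992) / (1 + (-0.978)·0.992) = 0.0143/0.0295 = 0.4846.

+0.485c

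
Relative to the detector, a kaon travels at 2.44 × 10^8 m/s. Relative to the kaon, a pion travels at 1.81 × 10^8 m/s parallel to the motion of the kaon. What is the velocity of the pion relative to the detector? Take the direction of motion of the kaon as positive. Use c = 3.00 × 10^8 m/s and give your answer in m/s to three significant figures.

In units of c (dividing by 3.00 × 10^8 m/s): v = 0.813, u' = 0.603.
u = (u' + v)/(1 + u'v/c²):
u = (0.603 + 0.813) / (1 + 0.603·0.813) = 1.4167/1.4907 = 0.9503
Converting back: u = 0.9503 × 3.00 × 10^8 m/s.

2.85 × 10^8 m/s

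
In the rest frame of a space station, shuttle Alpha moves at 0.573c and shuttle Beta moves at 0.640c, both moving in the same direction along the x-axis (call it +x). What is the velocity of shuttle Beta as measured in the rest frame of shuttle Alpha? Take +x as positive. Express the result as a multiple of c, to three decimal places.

β_A = 0.573, β_B = 0.640.
Transform to A's frame with the inverse velocity-addition law: u' = (u − v)/(1 − uv/c²), taking u = β_B and v = β_A.
u' = (0.640 − 0.573) / (1 − (0.573)(0.640)) = 0.0670/0.6333 = 0.1058.

+0.106c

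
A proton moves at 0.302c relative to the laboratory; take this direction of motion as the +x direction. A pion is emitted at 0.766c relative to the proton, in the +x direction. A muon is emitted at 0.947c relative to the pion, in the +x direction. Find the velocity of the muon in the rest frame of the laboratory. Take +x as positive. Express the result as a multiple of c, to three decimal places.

Apply u = (u' + v)/(1 + u'v/c²) successively, working outward toward the laboratory.
Start: velocity of the proton relative to the laboratory = 0.3020c.
Compose with the pion (u' = 0.766 in the proton frame): u_1 = (0.766 + 0.302) / (1 + 0.766·0.302) = 1.0680/1.2313 = 0.8674.
Compose with the muon (u' = 0.947 in the pion frame): u_2 = (0.947 + 0.867) / (1 + 0.947·0.867) = 1.8144/1.8214 = 0.9961.

0.996c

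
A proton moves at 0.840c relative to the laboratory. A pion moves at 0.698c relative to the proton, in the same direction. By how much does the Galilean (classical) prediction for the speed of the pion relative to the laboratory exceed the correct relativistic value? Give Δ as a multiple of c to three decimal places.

Galilean: u_cl = 0.698 + 0.840 = 1.5380.
Relativistic: u_rel = (0.698 + 0.840) / (1 + 0.698·0.840) = 1.5380/1.5863 = 0.9695.
Δ = 1.5380 − 0.9695 = 0.5685.
(The classical prediction exceeds c; the relativistic result does not.)

Δ = 0.568c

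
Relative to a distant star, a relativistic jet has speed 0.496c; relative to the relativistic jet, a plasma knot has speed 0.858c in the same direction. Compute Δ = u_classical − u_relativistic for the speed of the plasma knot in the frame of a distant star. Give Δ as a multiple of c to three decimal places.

Galilean: u_cl = 0.858 + 0.496 = 1.3540.
Relativistic: u_rel = (0.858 + 0.496) / (1 + 0.858·0.496) = 1.3540/1.4256 = 0.9498.
Δ = 1.3540 − 0.9498 = 0.4042.
(The classical prediction exceeds c; the relativistic result does not.)

Δ = 0.404c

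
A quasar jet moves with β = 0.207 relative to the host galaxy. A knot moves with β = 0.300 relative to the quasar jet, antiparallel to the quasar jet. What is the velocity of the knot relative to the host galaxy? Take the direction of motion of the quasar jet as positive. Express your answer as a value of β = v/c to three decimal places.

β = -0.099

With v = 0.207 and u' = -0.300 (in units of c),
u = (u' + v)/(1 + u'v/c²):
u = (-0.300 + 0.207) / (1 + (-0.300)·0.207) = -0.0930/0.9379 = -0.0992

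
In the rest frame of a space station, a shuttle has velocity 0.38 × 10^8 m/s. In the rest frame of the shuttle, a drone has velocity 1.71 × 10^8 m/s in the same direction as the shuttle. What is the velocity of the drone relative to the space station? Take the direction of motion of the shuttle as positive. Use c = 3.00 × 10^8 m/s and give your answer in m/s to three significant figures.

In units of c (dividing by 3.00 × 10^8 m/s): v = 0.127, u' = 0.570.
u = (u' + v)/(1 + u'v/c²):
u = (0.570 + 0.127) / (1 + 0.570·0.127) = 0.6967/1.0722 = 0.6498
(Galilean addition would give +0.697c.)
Converting back: u = 0.6498 × 3.00 × 10^8 m/s.

1.95 × 10^8 m/s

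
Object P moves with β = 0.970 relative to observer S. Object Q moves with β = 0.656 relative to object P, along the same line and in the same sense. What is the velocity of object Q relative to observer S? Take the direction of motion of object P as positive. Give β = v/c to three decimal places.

β = 0.994

With v = 0.970 and u' = 0.656 (in units of c),
u = (u' + v)/(1 + u'v/c²):
u = (0.656 + 0.970) / (1 + 0.656·0.970) = 1.6260/1.6363 = 0.9937
(Galilean addition would give +1.626c, exceeding c.)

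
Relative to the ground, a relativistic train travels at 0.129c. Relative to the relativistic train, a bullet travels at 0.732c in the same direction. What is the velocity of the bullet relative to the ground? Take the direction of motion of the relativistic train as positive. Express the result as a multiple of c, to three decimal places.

With v = 0.129 and u' = 0.732 (in units of c),
u = (u' + v)/(1 + u'v/c²):
u = (0.732 + 0.129) / (1 + 0.732·0.129) = 0.8610/1.0944 = 0.7867
(Galilean addition would give +0.861c.)

0.787c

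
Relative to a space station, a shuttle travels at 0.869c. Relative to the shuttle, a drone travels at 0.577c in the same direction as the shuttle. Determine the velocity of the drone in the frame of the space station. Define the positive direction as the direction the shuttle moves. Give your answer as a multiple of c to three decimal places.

With v = 0.869 and u' = 0.577 (in units of c),
u = (u' + v)/(1 + u'v/c²):
u = (0.577 + 0.869) / (1 + 0.577·0.869) = 1.4460/1.5014 = 0.9631

0.963c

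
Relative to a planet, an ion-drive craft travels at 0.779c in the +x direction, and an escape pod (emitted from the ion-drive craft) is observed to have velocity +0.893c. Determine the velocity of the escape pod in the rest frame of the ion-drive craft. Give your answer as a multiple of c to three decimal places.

Invert the composition law: u' = (u − v)/(1 − uv/c²).
u' = (0.893 − 0.779) / (1 − (0.893)(0.779)) = 0.1140/0.3044 = 0.3746.

+0.375c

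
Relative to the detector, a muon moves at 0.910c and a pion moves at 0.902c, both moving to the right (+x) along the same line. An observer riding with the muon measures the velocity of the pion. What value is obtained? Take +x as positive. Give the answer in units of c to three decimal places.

-0.045c

β_A = 0.910, β_B = 0.902.
Transform to A's frame with the inverse velocity-addition law: u' = (u − v)/(1 − uv/c²), taking u = β_B and v = β_A.
u' = (0.902 − 0.910) / (1 − (0.910)(0.902)) = -0.0080/0.1792 = -0.0446.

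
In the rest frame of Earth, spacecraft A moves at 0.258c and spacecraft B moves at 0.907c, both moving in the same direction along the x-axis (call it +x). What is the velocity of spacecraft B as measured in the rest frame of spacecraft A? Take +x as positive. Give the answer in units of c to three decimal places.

β_A = 0.258, β_B = 0.907.
Transform to A's frame with the inverse velocity-addition law: u' = (u − v)/(1 − uv/c²), taking u = β_B and v = β_A.
u' = (0.907 − 0.258) / (1 − (0.258)(0.907)) = 0.6490/0.7660 = 0.8473.

+0.847c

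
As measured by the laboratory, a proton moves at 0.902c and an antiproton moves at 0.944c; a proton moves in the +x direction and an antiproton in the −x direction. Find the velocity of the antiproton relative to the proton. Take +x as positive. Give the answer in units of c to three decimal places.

-0.997c

β_A = 0.902, β_B = -0.944.
Transform to A's frame with the inverse velocity-addition law: u' = (u − v)/(1 − uv/c²), taking u = β_B and v = β_A.
u' = (-0.944 − 0.902) / (1 − (0.902)(-0.944)) = -1.8460/1.8515 = -0.9970.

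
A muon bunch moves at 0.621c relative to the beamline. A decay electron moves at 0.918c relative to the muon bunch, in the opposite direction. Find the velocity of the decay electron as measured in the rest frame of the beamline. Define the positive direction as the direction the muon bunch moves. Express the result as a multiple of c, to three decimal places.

-0.691c

With v = 0.621 and u' = -0.918 (in units of c),
u = (u' + v)/(1 + u'v/c²):
u = (-0.918 + 0.621) / (1 + (-0.918)·0.621) = -0.2970/0.4299 = -0.6908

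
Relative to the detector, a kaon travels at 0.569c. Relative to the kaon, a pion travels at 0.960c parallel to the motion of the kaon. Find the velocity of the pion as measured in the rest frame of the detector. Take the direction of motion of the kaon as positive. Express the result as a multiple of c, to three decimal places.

With v = 0.569 and u' = 0.960 (in units of c),
u = (u' + v)/(1 + u'v/c²):
u = (0.960 + 0.569) / (1 + 0.960·0.569) = 1.5290/1.5462 = 0.9889

0.989c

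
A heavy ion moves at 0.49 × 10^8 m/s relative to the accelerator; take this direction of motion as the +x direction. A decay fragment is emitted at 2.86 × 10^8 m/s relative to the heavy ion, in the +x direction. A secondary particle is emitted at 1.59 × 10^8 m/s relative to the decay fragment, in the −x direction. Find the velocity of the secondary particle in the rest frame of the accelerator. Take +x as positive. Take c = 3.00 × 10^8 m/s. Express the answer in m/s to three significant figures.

Apply u = (u' + v)/(1 + u'v/c²) successively, working outward toward the accelerator.
(Dividing each given speed by c = 3.00 × 10^8 m/s to work in units of c.)
Start: velocity of the heavy ion relative to the accelerator = 0.1633c.
Compose with the decay fragment (u' = 0.953 in the heavy ion frame): u_1 = (0.953 + 0.163) / (1 + 0.953·0.163) = 1.1167/1.1557 = 0.9662.
Compose with the secondary particle (u' = -0.530 in the decay fragment frame): u_2 = (-0.530 + 0.966) / (1 + (-0.530)·0.966) = 0.4362/0.4879 = 0.8941.
So u = 0.8941 × 3.00 × 10^8 m/s.

+2.68 × 10^8 m/s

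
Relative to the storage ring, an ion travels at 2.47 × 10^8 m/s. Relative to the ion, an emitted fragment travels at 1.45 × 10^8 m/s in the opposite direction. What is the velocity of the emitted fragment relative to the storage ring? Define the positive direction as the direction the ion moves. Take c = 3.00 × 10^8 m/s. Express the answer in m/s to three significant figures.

In units of c (dividing by 3.00 × 10^8 m/s): v = 0.823, u' = -0.483.
u = (u' + v)/(1 + u'v/c²):
u = (-0.483 + 0.823) / (1 + (-0.483)·0.823) = 0.3400/0.6021 = 0.5647
Converting back: u = 0.5647 × 3.00 × 10^8 m/s.

+1.69 × 10^8 m/s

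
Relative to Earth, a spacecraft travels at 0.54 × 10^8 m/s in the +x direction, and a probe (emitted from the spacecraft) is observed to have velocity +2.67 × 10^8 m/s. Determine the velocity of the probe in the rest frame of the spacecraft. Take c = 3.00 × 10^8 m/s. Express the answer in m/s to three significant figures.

+2.54 × 10^8 m/s

v = 0.180c, u = 0.890c.
Invert the composition law: u' = (u − v)/(1 − uv/c²).
u' = (0.890 − 0.180) / (1 − (0.890)(0.180)) = 0.7100/0.8398 = 0.8454.
u' = 0.8454 × 3.00 × 10^8 m/s.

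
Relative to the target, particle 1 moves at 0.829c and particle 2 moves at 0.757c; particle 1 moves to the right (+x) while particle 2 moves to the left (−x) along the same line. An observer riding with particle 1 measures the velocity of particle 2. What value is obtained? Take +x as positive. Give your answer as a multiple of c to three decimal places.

β_A = 0.829, β_B = -0.757.
Transform to A's frame with the inverse velocity-addition law: u' = (u − v)/(1 − uv/c²), taking u = β_B and v = β_A.
u' = (-0.757 − 0.829) / (1 − (0.829)(-0.757)) = -1.5860/1.6276 = -0.9745.

-0.974c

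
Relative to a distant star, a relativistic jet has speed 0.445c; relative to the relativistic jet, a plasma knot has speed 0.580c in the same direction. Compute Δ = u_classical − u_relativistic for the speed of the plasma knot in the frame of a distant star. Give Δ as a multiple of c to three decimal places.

Δ = 0.210c

Galilean: u_cl = 0.580 + 0.445 = 1.0250.
Relativistic: u_rel = (0.580 + 0.445) / (1 + 0.580·0.445) = 1.0250/1.2581 = 0.8147.
Δ = 1.0250 − 0.8147 = 0.2103.
(The classical prediction exceeds c; the relativistic result does not.)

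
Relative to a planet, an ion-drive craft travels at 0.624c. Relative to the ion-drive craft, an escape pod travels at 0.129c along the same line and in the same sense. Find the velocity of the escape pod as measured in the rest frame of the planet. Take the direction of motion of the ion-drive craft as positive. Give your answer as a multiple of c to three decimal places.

With v = 0.624 and u' = 0.129 (in units of c),
u = (u' + v)/(1 + u'v/c²):
u = (0.129 + 0.624) / (1 + 0.129·0.624) = 0.7530/1.0805 = 0.6969

0.697c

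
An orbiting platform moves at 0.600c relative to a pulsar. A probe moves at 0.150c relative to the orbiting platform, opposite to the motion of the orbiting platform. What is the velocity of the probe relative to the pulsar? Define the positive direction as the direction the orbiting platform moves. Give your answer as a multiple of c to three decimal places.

+0.495c

With v = 0.600 and u' = -0.150 (in units of c),
u = (u' + v)/(1 + u'v/c²):
u = (-0.150 + 0.600) / (1 + (-0.150)·0.600) = 0.4500/0.9100 = 0.4945
(Galilean addition would give +0.450c.)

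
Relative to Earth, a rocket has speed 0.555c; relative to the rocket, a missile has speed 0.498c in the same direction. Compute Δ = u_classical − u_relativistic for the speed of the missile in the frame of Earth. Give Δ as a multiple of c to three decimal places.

Δ = 0.228c

Galilean: u_cl = 0.498 + 0.555 = 1.0530.
Relativistic: u_rel = (0.498 + 0.555) / (1 + 0.498·0.555) = 1.0530/1.2764 = 0.8250.
Δ = 1.0530 − 0.8250 = 0.2280.
(The classical prediction exceeds c; the relativistic result does not.)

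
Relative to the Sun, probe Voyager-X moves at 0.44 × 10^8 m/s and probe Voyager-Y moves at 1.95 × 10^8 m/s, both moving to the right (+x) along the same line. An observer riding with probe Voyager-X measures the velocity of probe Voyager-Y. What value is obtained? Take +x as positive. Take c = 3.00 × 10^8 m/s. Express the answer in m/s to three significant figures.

+1.67 × 10^8 m/s

β_A = 0.147, β_B = 0.650 (dividing each by c = 3.00 × 10^8 m/s).
Transform to A's frame with the inverse velocity-addition law: u' = (u − v)/(1 − uv/c²), taking u = β_B and v = β_A.
u' = (0.650 − 0.147) / (1 − (0.147)(0.650)) = 0.5033/0.9047 = 0.5564.
u' = 0.5564 × 3.00 × 10^8 m/s.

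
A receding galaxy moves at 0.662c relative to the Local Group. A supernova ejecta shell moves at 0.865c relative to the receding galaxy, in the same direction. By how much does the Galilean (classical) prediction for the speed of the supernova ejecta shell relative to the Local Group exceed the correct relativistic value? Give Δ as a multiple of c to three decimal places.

Δ = 0.556c

Galilean: u_cl = 0.865 + 0.662 = 1.5270.
Relativistic: u_rel = (0.865 + 0.662) / (1 + 0.865·0.662) = 1.5270/1.5726 = 0.9710.
Δ = 1.5270 − 0.9710 = 0.5560.
(The classical prediction exceeds c; the relativistic result does not.)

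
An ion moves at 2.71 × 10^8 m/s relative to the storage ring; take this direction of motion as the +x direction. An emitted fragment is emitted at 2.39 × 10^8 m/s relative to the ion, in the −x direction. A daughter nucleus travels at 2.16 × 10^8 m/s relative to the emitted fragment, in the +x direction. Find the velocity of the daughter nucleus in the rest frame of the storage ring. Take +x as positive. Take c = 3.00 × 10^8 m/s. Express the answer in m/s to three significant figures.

+2.59 × 10^8 m/s

Apply u = (u' + v)/(1 + u'v/c²) successively, working outward toward the storage ring.
(Dividing each given speed by c = 3.00 × 10^8 m/s to work in units of c.)
Start: velocity of the ion relative to the storage ring = 0.9033c.
Compose with the emitted fragment (u' = -0.797 in the ion frame): u_1 = (-0.797 + 0.903) / (1 + (-0.797)·0.903) = 0.1067/0.2803 = 0.3805.
Compose with the daughter nucleus (u' = 0.720 in the emitted fragment frame): u_2 = (0.720 + 0.380) / (1 + 0.720·0.380) = 1.1005/1.2739 = 0.8638.
So u = 0.8638 × 3.00 × 10^8 m/s.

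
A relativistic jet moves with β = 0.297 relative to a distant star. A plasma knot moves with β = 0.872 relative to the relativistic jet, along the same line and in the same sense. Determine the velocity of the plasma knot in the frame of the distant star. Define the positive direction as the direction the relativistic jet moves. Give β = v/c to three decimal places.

With v = 0.297 and u' = 0.872 (in units of c),
u = (u' + v)/(1 + u'v/c²):
u = (0.872 + 0.297) / (1 + 0.872·0.297) = 1.1690/1.2590 = 0.9285

β = 0.929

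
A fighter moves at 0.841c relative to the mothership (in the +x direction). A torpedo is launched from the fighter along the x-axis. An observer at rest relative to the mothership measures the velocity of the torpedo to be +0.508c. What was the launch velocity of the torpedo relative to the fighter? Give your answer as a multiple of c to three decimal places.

-0.581c

Invert the composition law: u' = (u − v)/(1 − uv/c²).
u' = (0.508 − 0.841) / (1 − (0.508)(0.841)) = -0.3330/0.5728 = -0.5814.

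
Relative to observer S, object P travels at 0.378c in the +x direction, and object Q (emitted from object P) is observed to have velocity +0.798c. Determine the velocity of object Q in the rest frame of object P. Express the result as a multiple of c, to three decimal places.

Invert the composition law: u' = (u − v)/(1 − uv/c²).
u' = (0.798 − 0.378) / (1 − (0.798)(0.378)) = 0.4200/0.6984 = 0.6014.

+0.601c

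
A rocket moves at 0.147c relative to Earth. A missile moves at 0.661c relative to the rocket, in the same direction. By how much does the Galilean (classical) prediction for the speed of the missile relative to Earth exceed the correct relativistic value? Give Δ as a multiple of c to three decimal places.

Galilean: u_cl = 0.661 + 0.147 = 0.8080.
Relativistic: u_rel = (0.661 + 0.147) / (1 + 0.661·0.147) = 0.8080/1.0972 = 0.7364.
Δ = 0.8080 − 0.7364 = 0.0716.

Δ = 0.072c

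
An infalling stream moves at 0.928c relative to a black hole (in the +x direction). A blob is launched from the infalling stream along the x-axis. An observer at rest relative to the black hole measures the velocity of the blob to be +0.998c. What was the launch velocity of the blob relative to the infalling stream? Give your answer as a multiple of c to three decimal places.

+0.948c

Invert the composition law: u' = (u − v)/(1 − uv/c²).
u' = (0.998 − 0.928) / (1 − (0.998)(0.928)) = 0.0700/0.0739 = 0.9478.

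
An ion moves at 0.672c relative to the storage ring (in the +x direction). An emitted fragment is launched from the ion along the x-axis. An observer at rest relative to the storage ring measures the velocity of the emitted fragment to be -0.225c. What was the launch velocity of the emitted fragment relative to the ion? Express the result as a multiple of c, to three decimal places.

Invert the composition law: u' = (u − v)/(1 − uv/c²).
u' = (-0.225 − 0.672) / (1 − (-0.225)(0.672)) = -0.8970/1.1512 = -0.7792.

-0.779c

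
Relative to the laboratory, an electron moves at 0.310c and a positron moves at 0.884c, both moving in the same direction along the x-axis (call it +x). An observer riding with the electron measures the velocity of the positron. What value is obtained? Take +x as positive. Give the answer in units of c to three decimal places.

β_A = 0.310, β_B = 0.884.
Transform to A's frame with the inverse velocity-addition law: u' = (u − v)/(1 − uv/c²), taking u = β_B and v = β_A.
u' = (0.884 − 0.310) / (1 − (0.310)(0.884)) = 0.5740/0.7260 = 0.7907.

+0.791c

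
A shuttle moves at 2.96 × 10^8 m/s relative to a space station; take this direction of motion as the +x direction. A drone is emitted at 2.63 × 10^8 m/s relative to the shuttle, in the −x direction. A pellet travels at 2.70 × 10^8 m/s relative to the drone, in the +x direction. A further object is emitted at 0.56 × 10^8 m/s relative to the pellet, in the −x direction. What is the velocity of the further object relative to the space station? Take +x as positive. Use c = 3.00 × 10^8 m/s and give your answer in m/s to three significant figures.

+2.95 × 10^8 m/s

Apply u = (u' + v)/(1 + u'v/c²) successively, working outward toward the space station.
(Dividing each given speed by c = 3.00 × 10^8 m/s to work in units of c.)
Start: velocity of the shuttle relative to the space station = 0.9867c.
Compose with the drone (u' = -0.877 in the shuttle frame): u_1 = (-0.877 + 0.987) / (1 + (-0.877)·0.987) = 0.1100/0.1350 = 0.8147.
Compose with the pellet (u' = 0.900 in the drone frame): u_2 = (0.900 + 0.815) / (1 + 0.900·0.815) = 1.7147/1.7332 = 0.9893.
Compose with the further object (u' = -0.187 in the pellet frame): u_3 = (-0.187 + 0.989) / (1 + (-0.187)·0.989) = 0.8026/0.8153 = 0.9844.
So u = 0.9844 × 3.00 × 10^8 m/s.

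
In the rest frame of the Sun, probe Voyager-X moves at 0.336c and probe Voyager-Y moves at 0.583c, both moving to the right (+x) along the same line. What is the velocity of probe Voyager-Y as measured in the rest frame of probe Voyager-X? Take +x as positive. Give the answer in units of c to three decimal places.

+0.307c

β_A = 0.336, β_B = 0.583.
Transform to A's frame with the inverse velocity-addition law: u' = (u − v)/(1 − uv/c²), taking u = β_B and v = β_A.
u' = (0.583 − 0.336) / (1 − (0.336)(0.583)) = 0.2470/0.8041 = 0.3072.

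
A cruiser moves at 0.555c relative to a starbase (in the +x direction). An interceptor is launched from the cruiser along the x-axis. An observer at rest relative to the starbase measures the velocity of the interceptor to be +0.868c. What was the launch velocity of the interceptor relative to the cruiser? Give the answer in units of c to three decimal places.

+0.604c

Invert the composition law: u' = (u − v)/(1 − uv/c²).
u' = (0.868 − 0.555) / (1 − (0.868)(0.555)) = 0.3130/0.5183 = 0.6039.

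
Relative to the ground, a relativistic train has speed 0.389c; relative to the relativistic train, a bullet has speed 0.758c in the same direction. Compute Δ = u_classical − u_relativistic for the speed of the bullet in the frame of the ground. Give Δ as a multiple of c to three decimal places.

Galilean: u_cl = 0.758 + 0.389 = 1.1470.
Relativistic: u_rel = (0.758 + 0.389) / (1 + 0.758·0.389) = 1.1470/1.2949 = 0.8858.
Δ = 1.1470 − 0.8858 = 0.2612.
(The classical prediction exceeds c; the relativistic result does not.)

Δ = 0.261c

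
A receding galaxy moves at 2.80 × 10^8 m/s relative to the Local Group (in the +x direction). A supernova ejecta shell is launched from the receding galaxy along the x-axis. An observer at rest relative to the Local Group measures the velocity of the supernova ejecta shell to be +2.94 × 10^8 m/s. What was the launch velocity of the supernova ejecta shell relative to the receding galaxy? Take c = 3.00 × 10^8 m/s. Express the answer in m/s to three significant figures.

+1.64 × 10^8 m/s

v = 0.933c, u = 0.980c.
Invert the composition law: u' = (u − v)/(1 − uv/c²).
u' = (0.980 − 0.933) / (1 − (0.980)(0.933)) = 0.0467/0.0853 = 0.5469.
u' = 0.5469 × 3.00 × 10^8 m/s.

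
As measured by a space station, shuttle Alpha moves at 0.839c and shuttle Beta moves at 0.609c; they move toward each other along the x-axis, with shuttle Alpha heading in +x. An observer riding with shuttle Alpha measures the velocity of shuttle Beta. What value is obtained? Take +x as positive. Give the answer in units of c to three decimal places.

β_A = 0.839, β_B = -0.609.
Transform to A's frame with the inverse velocity-addition law: u' = (u − v)/(1 − uv/c²), taking u = β_B and v = β_A.
u' = (-0.609 − 0.839) / (1 − (0.839)(-0.609)) = -1.4480/1.5110 = -0.9583.

-0.958c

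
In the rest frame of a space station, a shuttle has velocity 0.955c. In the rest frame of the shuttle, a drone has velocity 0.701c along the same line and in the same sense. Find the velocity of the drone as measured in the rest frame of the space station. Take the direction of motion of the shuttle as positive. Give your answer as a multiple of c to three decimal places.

With v = 0.955 and u' = 0.701 (in units of c),
u = (u' + v)/(1 + u'v/c²):
u = (0.701 + 0.955) / (1 + 0.701·0.955) = 1.6560/1.6695 = 0.9919
(Galilean addition would give +1.656c, exceeding c.)

0.992c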